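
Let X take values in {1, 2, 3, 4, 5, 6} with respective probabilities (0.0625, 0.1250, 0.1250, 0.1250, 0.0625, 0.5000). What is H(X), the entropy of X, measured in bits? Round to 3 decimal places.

2.125 bits

H(X) = −Σ p·log₂ p.
  −(0.0625)·log₂(0.0625) = 0.2500
  −(0.1250)·log₂(0.1250) = 0.3750
  −(0.1250)·log₂(0.1250) = 0.3750
  −(0.1250)·log₂(0.1250) = 0.3750
  −(0.0625)·log₂(0.0625) = 0.2500
  −(0.5000)·log₂(0.5000) = 0.5000
Sum: 0.2500 + 0.3750 + 0.3750 + 0.3750 + 0.2500 + 0.5000 = 2.125 bits.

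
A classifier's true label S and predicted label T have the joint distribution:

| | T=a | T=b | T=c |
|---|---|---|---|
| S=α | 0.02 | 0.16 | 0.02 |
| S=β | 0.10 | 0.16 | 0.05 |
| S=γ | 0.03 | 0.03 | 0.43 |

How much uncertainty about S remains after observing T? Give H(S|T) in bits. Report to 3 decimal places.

1.007 bits

Marginals: p(S) = (0.2000, 0.3100, 0.4900), p(T) = (0.1500, 0.3500, 0.5000).
H(S|T) = Σ p(T) · H(S|T=·).
  T=a: p=0.1500, H(S|T=a) = 1.2419
  T=b: p=0.3500, H(S|T=b) = 1.3363
  T=c: p=0.5000, H(S|T=c) = 0.7051
Weighted sum = 1.007 bits.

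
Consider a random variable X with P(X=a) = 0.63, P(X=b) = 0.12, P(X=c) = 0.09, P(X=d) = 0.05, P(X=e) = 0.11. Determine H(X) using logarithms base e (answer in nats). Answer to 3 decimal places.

1.155 nats

H(X) = −Σ p·ln p.
  −(0.63)·ln(0.63) = 0.2911
  −(0.12)·ln(0.12) = 0.2544
  −(0.09)·ln(0.09) = 0.2167
  −(0.05)·ln(0.05) = 0.1498
  −(0.11)·ln(0.11) = 0.2428
Sum: 0.2911 + 0.2544 + 0.2167 + 0.1498 + 0.2428 = 1.155 nats.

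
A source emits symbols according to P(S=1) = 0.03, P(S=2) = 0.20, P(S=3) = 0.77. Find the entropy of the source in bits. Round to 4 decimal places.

0.9065 bits

H(S) = −Σ p·log₂ p.
  −(0.03)·log₂(0.03) = 0.15177
  −(0.20)·log₂(0.20) = 0.46439
  −(0.77)·log₂(0.77) = 0.29034
Sum: 0.15177 + 0.46439 + 0.29034 = 0.9065 bits.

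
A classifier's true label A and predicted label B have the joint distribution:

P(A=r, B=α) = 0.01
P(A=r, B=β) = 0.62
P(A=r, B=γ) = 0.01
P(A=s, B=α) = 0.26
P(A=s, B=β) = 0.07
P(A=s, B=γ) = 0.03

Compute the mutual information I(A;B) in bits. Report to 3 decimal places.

Marginals: p(A) = (0.6400, 0.3600), p(B) = (0.2700, 0.6900, 0.0400).
I(A;B) = H(A) + H(B) − H(A,B).
H(A) = 0.9427, H(B) = 1.0652, H(A,B) = 1.4861.
I(A;B) = 0.9427 + 1.0652 − 1.4861 = 0.522 bits.

0.522 bits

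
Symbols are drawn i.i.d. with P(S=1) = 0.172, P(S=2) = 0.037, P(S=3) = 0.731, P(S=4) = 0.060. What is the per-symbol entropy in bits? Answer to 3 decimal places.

1.187 bits

H(S) = −Σ p·log₂ p.
  −(0.172)·log₂(0.172) = 0.4368
  −(0.037)·log₂(0.037) = 0.1760
  −(0.731)·log₂(0.731) = 0.3305
  −(0.060)·log₂(0.060) = 0.2435
Sum: 0.4368 + 0.1760 + 0.3305 + 0.2435 = 1.187 bits.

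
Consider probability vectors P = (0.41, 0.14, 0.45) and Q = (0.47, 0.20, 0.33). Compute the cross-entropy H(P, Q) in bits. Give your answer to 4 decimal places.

1.4914 bits

H(P,Q) = −Σ p·log₂ q.
  −0.41·log₂(0.47) = 0.44660
  −0.14·log₂(0.20) = 0.32507
  −0.45·log₂(0.33) = 0.71976
H(P,Q) = 1.4914 bits.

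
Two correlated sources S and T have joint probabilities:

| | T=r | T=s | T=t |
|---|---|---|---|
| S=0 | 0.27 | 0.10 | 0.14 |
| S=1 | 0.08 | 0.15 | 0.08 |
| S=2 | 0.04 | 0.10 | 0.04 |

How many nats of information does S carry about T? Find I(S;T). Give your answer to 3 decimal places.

Marginals: p(S) = (0.5100, 0.3100, 0.1800), p(T) = (0.3900, 0.3500, 0.2600).
I(S;T) = H(S) + H(T) − H(S,T).
H(S) = 1.0151, H(T) = 1.0849, H(S,T) = 2.0355.
I(S;T) = 1.0151 + 1.0849 − 2.0355 = 0.065 nats.

0.065 nats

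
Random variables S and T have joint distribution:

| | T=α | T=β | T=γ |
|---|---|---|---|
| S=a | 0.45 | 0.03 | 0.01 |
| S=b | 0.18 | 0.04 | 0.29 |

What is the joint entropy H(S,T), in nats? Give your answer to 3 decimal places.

1.307 nats

H(S,T) = −Σ p(x,y)·ln p(x,y) over all 6 cells.
  cell (a,α): −0.45·ln0.45 = 0.3593
  cell (a,β): −0.03·ln0.03 = 0.1052
  cell (a,γ): −0.01·ln0.01 = 0.0461
  cell (b,α): −0.18·ln0.18 = 0.3087
  cell (b,β): −0.04·ln0.04 = 0.1288
  cell (b,γ): −0.29·ln0.29 = 0.3590
Sum = 1.307 nats.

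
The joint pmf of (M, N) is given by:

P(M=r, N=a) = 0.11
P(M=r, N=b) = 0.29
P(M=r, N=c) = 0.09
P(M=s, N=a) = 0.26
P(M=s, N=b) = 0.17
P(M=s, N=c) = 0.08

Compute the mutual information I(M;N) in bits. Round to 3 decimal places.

0.068 bits

Marginals: p(M) = (0.4900, 0.5100), p(N) = (0.3700, 0.4600, 0.1700).
I(M;N) = H(M) + H(N) − H(M,N).
H(M) = 0.9997, H(N) = 1.4807, H(M,N) = 2.4122.
I(M;N) = 0.9997 + 1.4807 − 2.4122 = 0.068 bits.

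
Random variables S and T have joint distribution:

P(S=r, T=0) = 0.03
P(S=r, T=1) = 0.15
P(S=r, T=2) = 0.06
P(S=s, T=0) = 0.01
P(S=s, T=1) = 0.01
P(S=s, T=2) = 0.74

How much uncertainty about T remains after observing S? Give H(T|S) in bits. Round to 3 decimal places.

Chain rule: H(T|S) = H(S,T) − H(S).
Marginals: p(S) = (0.2400, 0.7600), p(T) = (0.0400, 0.1600, 0.8000).
H(S,T) = 1.2602 bits; H(S) = 0.7950 bits.
H(T|S) = 1.2602 − 0.7950 = 0.465 bits.

0.465 bits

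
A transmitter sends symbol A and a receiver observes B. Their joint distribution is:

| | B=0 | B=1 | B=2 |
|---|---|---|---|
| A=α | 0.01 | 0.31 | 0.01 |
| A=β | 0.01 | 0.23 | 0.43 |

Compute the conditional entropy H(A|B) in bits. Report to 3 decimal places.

0.620 bits

Chain rule: H(A|B) = H(A,B) − H(B).
Marginals: p(A) = (0.3300, 0.6700), p(B) = (0.0200, 0.5400, 0.4400).
H(A,B) = 1.7343 bits; H(B) = 1.1141 bits.
H(A|B) = 1.7343 − 1.1141 = 0.620 bits.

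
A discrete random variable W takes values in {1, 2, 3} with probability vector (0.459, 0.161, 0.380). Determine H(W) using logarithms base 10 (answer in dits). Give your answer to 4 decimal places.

H(W) = −Σ p·log₁₀ p.
  −(0.459)·log₁₀(0.459) = 0.15523
  −(0.161)·log₁₀(0.161) = 0.12770
  −(0.380)·log₁₀(0.380) = 0.15968
Sum: 0.15523 + 0.12770 + 0.15968 = 0.4426 dits.

0.4426 dits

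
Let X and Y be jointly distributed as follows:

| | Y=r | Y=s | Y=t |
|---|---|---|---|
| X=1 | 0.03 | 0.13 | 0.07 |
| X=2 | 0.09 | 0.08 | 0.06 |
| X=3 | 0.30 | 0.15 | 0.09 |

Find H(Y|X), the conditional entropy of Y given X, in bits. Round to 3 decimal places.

Chain rule: H(Y|X) = H(X,Y) − H(X).
Marginals: p(X) = (0.2300, 0.2300, 0.5400), p(Y) = (0.4200, 0.3600, 0.2200).
H(X,Y) = 2.8950 bits; H(X) = 1.4554 bits.
H(Y|X) = 2.8950 − 1.4554 = 1.440 bits.

1.440 bits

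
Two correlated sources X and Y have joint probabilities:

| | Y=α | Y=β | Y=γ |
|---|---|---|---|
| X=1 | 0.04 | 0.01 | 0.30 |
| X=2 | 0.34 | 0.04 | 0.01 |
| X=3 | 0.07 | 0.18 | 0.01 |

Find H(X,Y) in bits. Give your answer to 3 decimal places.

H(X,Y) = −Σ p(x,y)·log₂ p(x,y) over all 9 cells.
  cell (1,α): −0.04·log₂0.04 = 0.1858
  cell (1,β): −0.01·log₂0.01 = 0.0664
  cell (1,γ): −0.30·log₂0.30 = 0.5211
  cell (2,α): −0.34·log₂0.34 = 0.5292
  cell (2,β): −0.04·log₂0.04 = 0.1858
  cell (2,γ): −0.01·log₂0.01 = 0.0664
  cell (3,α): −0.07·log₂0.07 = 0.2686
  cell (3,β): −0.18·log₂0.18 = 0.4453
  cell (3,γ): −0.01·log₂0.01 = 0.0664
Sum = 2.335 bits.

2.335 bits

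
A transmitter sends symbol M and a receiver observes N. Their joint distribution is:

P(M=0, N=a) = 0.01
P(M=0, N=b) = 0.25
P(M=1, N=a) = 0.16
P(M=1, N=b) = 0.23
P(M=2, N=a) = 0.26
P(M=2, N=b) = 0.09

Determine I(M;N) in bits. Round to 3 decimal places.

0.256 bits

Marginals: p(M) = (0.2600, 0.3900, 0.3500), p(N) = (0.4300, 0.5700).
I(M;N) = Σ p(x,y)·log₂[p(x,y)/(p(x)p(y))].
  (0,a): 0.01·log₂(0.0894) = -0.0348
  (0,b): 0.25·log₂(1.6869) = 0.1886
  (1,a): 0.16·log₂(0.9541) = -0.0108
  (1,b): 0.23·log₂(1.0346) = 0.0113
  (2,a): 0.26·log₂(1.7276) = 0.2051
  (2,b): 0.09·log₂(0.4511) = -0.1034
Sum = 0.256 bits.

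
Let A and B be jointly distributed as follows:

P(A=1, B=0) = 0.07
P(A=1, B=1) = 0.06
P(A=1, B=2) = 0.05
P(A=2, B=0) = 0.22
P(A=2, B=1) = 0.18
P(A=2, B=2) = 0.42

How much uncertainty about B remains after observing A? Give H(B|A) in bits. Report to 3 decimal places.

1.500 bits

Marginals: p(A) = (0.1800, 0.8200), p(B) = (0.2900, 0.2400, 0.4700).
H(B|A) = Σ p(A) · H(B|A=·).
  A=1: p=0.1800, H(B|A=1) = 1.5715
  A=2: p=0.8200, H(B|A=2) = 1.4839
Weighted sum = 1.500 bits.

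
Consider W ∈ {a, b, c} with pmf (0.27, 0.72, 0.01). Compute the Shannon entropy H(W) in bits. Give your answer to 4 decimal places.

H(W) = −Σ p·log₂ p.
  −(0.27)·log₂(0.27) = 0.51002
  −(0.72)·log₂(0.72) = 0.34123
  −(0.01)·log₂(0.01) = 0.06644
Sum: 0.51002 + 0.34123 + 0.06644 = 0.9177 bits.

0.9177 bits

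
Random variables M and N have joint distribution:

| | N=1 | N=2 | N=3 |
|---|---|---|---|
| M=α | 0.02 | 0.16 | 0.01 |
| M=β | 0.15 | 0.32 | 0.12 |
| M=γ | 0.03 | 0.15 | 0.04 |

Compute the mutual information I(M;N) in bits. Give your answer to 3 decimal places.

Marginals: p(M) = (0.1900, 0.5900, 0.2200), p(N) = (0.2000, 0.6300, 0.1700).
I(M;N) = Σ p(x,y)·log₂[p(x,y)/(p(x)p(y))].
  (α,1): 0.02·log₂(0.5263) = -0.0185
  (α,2): 0.16·log₂(1.3367) = 0.0670
  (α,3): 0.01·log₂(0.3096) = -0.0169
  (β,1): 0.15·log₂(1.2712) = 0.0519
  (β,2): 0.32·log₂(0.8609) = -0.0691
  (β,3): 0.12·log₂(1.1964) = 0.0310
  (γ,1): 0.03·log₂(0.6818) = -0.0166
  (γ,2): 0.15·log₂(1.0823) = 0.0171
  (γ,3): 0.04·log₂(1.0695) = 0.0039
Sum = 0.050 bits.

0.050 bits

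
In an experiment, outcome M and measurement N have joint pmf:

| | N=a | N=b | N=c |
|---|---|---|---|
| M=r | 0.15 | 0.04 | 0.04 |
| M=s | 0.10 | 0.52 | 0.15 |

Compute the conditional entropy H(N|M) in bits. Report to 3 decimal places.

1.237 bits

Marginals: p(M) = (0.2300, 0.7700), p(N) = (0.2500, 0.5600, 0.1900).
H(N|M) = Σ p(M) · H(N|M=·).
  M=r: p=0.2300, H(N|M=r) = 1.2799
  M=s: p=0.7700, H(N|M=s) = 1.2246
Weighted sum = 1.237 bits.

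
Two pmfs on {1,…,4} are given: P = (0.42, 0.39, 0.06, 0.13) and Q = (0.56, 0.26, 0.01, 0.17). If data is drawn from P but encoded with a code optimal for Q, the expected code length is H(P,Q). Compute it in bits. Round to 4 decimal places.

1.8402 bits

H(P,Q) = −Σ p·log₂ q.
  −0.42·log₂(0.56) = 0.35133
  −0.39·log₂(0.26) = 0.75793
  −0.06·log₂(0.01) = 0.39863
  −0.13·log₂(0.17) = 0.33233
H(P,Q) = 1.8402 bits.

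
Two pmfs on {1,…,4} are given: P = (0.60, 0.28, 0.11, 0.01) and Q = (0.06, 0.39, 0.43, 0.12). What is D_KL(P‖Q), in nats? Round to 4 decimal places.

D(P‖Q) = Σ p·ln(p/q).
  0.60·ln(0.60/0.06) = 1.38155
  0.28·ln(0.28/0.39) = -0.09278
  0.11·ln(0.11/0.43) = -0.14996
  0.01·ln(0.01/0.12) = -0.02485
D(P‖Q) = 1.1140 nats.

1.1140 nats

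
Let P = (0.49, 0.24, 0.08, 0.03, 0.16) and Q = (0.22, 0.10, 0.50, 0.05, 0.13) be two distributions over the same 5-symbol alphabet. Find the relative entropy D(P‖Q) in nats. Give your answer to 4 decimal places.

D(P‖Q) = Σ p·ln(p/q).
  0.49·ln(0.49/0.22) = 0.39238
  0.24·ln(0.24/0.10) = 0.21011
  0.08·ln(0.08/0.50) = -0.14661
  0.03·ln(0.03/0.05) = -0.01532
  0.16·ln(0.16/0.13) = 0.03322
D(P‖Q) = 0.4738 nats.

0.4738 nats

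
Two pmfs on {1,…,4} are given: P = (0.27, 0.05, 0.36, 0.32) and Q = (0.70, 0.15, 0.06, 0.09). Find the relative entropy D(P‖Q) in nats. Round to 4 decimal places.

0.7388 nats

D(P‖Q) = Σ p·ln(p/q).
  0.27·ln(0.27/0.70) = -0.25722
  0.05·ln(0.05/0.15) = -0.05493
  0.36·ln(0.36/0.06) = 0.64503
  0.32·ln(0.32/0.09) = 0.40592
D(P‖Q) = 0.7388 nats.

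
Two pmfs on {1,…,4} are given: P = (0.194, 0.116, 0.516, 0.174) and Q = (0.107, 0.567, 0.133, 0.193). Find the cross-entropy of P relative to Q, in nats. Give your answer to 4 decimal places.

1.8266 nats

H(P,Q) = −Σ p·ln q.
  −0.194·ln(0.107) = 0.43358
  −0.116·ln(0.567) = 0.06582
  −0.516·ln(0.133) = 1.04098
  −0.174·ln(0.193) = 0.28624
H(P,Q) = 1.8266 nats.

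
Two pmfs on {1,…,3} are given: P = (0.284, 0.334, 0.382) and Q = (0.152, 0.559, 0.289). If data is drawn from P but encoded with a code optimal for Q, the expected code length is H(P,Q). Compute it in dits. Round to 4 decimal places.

H(P,Q) = −Σ p·log₁₀ q.
  −0.284·log₁₀(0.152) = 0.23236
  −0.334·log₁₀(0.559) = 0.08436
  −0.382·log₁₀(0.289) = 0.20594
H(P,Q) = 0.5227 dits.

0.5227 dits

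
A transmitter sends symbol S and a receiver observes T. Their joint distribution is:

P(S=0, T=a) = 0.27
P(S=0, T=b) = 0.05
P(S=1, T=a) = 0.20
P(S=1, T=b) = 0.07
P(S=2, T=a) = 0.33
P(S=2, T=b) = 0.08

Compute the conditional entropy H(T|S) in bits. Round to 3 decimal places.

Marginals: p(S) = (0.3200, 0.2700, 0.4100), p(T) = (0.8000, 0.2000).
H(T|S) = Σ p(S) · H(T|S=·).
  S=0: p=0.3200, H(T|S=0) = 0.6253
  S=1: p=0.2700, H(T|S=1) = 0.8256
  S=2: p=0.4100, H(T|S=2) = 0.7121
Weighted sum = 0.715 bits.

0.715 bits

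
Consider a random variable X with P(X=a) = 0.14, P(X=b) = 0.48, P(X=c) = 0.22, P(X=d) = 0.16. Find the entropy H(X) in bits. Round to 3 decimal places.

H(X) = −Σ p·log₂ p.
  −(0.14)·log₂(0.14) = 0.3971
  −(0.48)·log₂(0.48) = 0.5083
  −(0.22)·log₂(0.22) = 0.4806
  −(0.16)·log₂(0.16) = 0.4230
Sum: 0.3971 + 0.5083 + 0.4806 + 0.4230 = 1.809 bits.

1.809 bits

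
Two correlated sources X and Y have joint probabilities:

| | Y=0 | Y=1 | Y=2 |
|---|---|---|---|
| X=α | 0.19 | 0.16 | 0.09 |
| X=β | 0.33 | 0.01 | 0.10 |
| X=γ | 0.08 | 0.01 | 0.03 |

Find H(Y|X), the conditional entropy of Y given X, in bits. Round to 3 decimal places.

1.218 bits

Marginals: p(X) = (0.4400, 0.4400, 0.1200), p(Y) = (0.6000, 0.1800, 0.2200).
H(Y|X) = Σ p(X) · H(Y|X=·).
  X=α: p=0.4400, H(Y|X=α) = 1.5222
  X=β: p=0.4400, H(Y|X=β) = 0.9212
  X=γ: p=0.1200, H(Y|X=γ) = 1.1887
Weighted sum = 1.218 bits.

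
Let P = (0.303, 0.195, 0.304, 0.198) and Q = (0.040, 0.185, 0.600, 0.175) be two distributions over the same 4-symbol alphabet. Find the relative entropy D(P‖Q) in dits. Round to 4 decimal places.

0.1918 dits

D(P‖Q) = Σ p·log₁₀(p/q).
  0.303·log₁₀(0.303/0.040) = 0.26645
  0.195·log₁₀(0.195/0.185) = 0.00446
  0.304·log₁₀(0.304/0.600) = -0.08976
  0.198·log₁₀(0.198/0.175) = 0.01062
D(P‖Q) = 0.1918 dits.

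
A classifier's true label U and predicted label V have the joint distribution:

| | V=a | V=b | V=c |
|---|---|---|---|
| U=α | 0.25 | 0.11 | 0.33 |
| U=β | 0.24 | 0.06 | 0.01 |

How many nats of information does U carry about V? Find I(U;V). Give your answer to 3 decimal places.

Marginals: p(U) = (0.6900, 0.3100), p(V) = (0.4900, 0.1700, 0.3400).
I(U;V) = Σ p(x,y)·ln[p(x,y)/(p(x)p(y))].
  (α,a): 0.25·ln(0.7394) = -0.0755
  (α,b): 0.11·ln(0.9378) = -0.0071
  (α,c): 0.33·ln(1.4066) = 0.1126
  (β,a): 0.24·ln(1.5800) = 0.1098
  (β,b): 0.06·ln(1.1385) = 0.0078
  (β,c): 0.01·ln(0.0949) = -0.0236
Sum = 0.124 nats.

0.124 nats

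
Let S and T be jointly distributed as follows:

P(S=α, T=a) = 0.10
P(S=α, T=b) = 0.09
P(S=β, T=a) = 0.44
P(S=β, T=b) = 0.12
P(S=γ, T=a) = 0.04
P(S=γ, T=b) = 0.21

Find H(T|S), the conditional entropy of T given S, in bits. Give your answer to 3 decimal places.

Chain rule: H(T|S) = H(S,T) − H(S).
Marginals: p(S) = (0.1900, 0.5600, 0.2500), p(T) = (0.5800, 0.4200).
H(S,T) = 2.1916 bits; H(S) = 1.4237 bits.
H(T|S) = 2.1916 − 1.4237 = 0.768 bits.

0.768 bits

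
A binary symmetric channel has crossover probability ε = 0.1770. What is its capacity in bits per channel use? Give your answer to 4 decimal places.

0.3265 bits

Binary symmetric channel: C = 1 − h₂(ε) where h₂ is the binary entropy function.
h₂(0.1770) = −0.1770·log₂0.1770 − 0.8230·log₂0.8230 = 0.6735.
C = 1 − 0.6735 = 0.3265 bits per channel use.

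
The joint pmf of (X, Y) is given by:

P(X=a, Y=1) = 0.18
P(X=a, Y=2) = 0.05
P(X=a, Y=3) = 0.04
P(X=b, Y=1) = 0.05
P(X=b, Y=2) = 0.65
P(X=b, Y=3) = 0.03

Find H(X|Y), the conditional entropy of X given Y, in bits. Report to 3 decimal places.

Chain rule: H(X|Y) = H(X,Y) − H(Y).
Marginals: p(X) = (0.2700, 0.7300), p(Y) = (0.2300, 0.7000, 0.0700).
H(X,Y) = 1.6190 bits; H(Y) = 1.1164 bits.
H(X|Y) = 1.6190 − 1.1164 = 0.503 bits.

0.503 bits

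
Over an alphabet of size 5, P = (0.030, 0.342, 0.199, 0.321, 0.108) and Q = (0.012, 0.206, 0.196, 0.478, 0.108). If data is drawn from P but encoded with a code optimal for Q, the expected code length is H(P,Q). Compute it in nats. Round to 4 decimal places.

1.4746 nats

H(P,Q) = −Σ p·ln q.
  −0.030·ln(0.012) = 0.13269
  −0.342·ln(0.206) = 0.54032
  −0.199·ln(0.196) = 0.32430
  −0.321·ln(0.478) = 0.23694
  −0.108·ln(0.108) = 0.24037
H(P,Q) = 1.4746 nats.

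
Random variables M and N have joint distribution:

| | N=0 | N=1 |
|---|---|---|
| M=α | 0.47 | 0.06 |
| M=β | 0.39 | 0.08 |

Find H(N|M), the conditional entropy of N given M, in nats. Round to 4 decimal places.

0.4016 nats

Marginals: p(M) = (0.5300, 0.4700), p(N) = (0.8600, 0.1400).
H(N|M) = Σ p(M) · H(N|M=·).
  M=α: p=0.5300, H(N|M=α) = 0.3532
  M=β: p=0.4700, H(N|M=β) = 0.4562
Weighted sum = 0.4016 nats.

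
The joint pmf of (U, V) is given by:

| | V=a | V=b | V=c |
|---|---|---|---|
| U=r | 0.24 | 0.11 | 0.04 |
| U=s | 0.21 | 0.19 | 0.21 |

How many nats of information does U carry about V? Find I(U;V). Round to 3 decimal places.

0.051 nats

Marginals: p(U) = (0.3900, 0.6100), p(V) = (0.4500, 0.3000, 0.2500).
I(U;V) = Σ p(x,y)·ln[p(x,y)/(p(x)p(y))].
  (r,a): 0.24·ln(1.3675) = 0.0751
  (r,b): 0.11·ln(0.9402) = -0.0068
  (r,c): 0.04·ln(0.4103) = -0.0356
  (s,a): 0.21·ln(0.7650) = -0.0562
  (s,b): 0.19·ln(1.0383) = 0.0071
  (s,c): 0.21·ln(1.3770) = 0.0672
Sum = 0.051 nats.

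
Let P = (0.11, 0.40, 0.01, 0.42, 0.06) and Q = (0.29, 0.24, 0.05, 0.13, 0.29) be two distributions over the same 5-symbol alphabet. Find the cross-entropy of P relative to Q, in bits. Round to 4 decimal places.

H(P,Q) = −Σ p·log₂ q.
  −0.11·log₂(0.29) = 0.19645
  −0.40·log₂(0.24) = 0.82356
  −0.01·log₂(0.05) = 0.04322
  −0.42·log₂(0.13) = 1.23623
  −0.06·log₂(0.29) = 0.10715
H(P,Q) = 2.4066 bits.

2.4066 bits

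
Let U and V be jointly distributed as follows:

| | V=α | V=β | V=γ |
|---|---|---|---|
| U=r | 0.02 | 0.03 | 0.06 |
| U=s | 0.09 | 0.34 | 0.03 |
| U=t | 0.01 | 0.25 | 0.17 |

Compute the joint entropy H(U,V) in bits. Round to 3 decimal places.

2.503 bits

H(U,V) = −Σ p(x,y)·log₂ p(x,y) over all 9 cells.
  cell (r,α): −0.02·log₂0.02 = 0.1129
  cell (r,β): −0.03·log₂0.03 = 0.1518
  cell (r,γ): −0.06·log₂0.06 = 0.2435
  cell (s,α): −0.09·log₂0.09 = 0.3127
  cell (s,β): −0.34·log₂0.34 = 0.5292
  cell (s,γ): −0.03·log₂0.03 = 0.1518
  cell (t,α): −0.01·log₂0.01 = 0.0664
  cell (t,β): −0.25·log₂0.25 = 0.5000
  cell (t,γ): −0.17·log₂0.17 = 0.4346
Sum = 2.503 bits.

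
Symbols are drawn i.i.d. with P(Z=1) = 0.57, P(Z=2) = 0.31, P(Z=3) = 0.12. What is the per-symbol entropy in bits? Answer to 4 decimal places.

1.3531 bits

H(Z) = −Σ p·log₂ p.
  −(0.57)·log₂(0.57) = 0.46225
  −(0.31)·log₂(0.31) = 0.52379
  −(0.12)·log₂(0.12) = 0.36707
Sum: 0.46225 + 0.52379 + 0.36707 = 1.3531 bits.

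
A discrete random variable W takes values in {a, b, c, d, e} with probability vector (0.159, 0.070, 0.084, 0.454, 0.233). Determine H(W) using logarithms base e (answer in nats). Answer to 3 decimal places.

H(W) = −Σ p·ln p.
  −(0.159)·ln(0.159) = 0.2924
  −(0.070)·ln(0.070) = 0.1861
  −(0.084)·ln(0.084) = 0.2081
  −(0.454)·ln(0.454) = 0.3585
  −(0.233)·ln(0.233) = 0.3394
Sum: 0.2924 + 0.1861 + 0.2081 + 0.3585 + 0.3394 = 1.385 nats.

1.385 nats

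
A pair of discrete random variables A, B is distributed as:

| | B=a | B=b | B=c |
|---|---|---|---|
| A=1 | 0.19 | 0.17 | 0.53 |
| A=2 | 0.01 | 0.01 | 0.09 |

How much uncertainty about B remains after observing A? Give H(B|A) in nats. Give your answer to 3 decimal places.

Marginals: p(A) = (0.8900, 0.1100), p(B) = (0.2000, 0.1800, 0.6200).
H(B|A) = Σ p(A) · H(B|A=·).
  A=1: p=0.8900, H(B|A=1) = 0.9545
  A=2: p=0.1100, H(B|A=2) = 0.6002
Weighted sum = 0.916 nats.

0.916 nats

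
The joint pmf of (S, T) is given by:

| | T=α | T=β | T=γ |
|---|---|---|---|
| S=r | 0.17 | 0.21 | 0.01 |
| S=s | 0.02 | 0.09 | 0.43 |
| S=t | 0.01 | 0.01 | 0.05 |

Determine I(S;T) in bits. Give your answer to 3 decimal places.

0.499 bits

Marginals: p(S) = (0.3900, 0.5400, 0.0700), p(T) = (0.2000, 0.3100, 0.4900).
I(S;T) = H(S) + H(T) − H(S,T).
H(S) = 1.2784, H(T) = 1.4925, H(S,T) = 2.2719.
I(S;T) = 1.2784 + 1.4925 − 2.2719 = 0.499 bits.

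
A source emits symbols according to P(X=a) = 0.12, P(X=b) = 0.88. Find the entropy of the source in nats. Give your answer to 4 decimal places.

H(X) = −Σ p·ln p.
  −(0.12)·ln(0.12) = 0.25443
  −(0.88)·ln(0.88) = 0.11249
Sum: 0.25443 + 0.11249 = 0.3669 nats.

0.3669 nats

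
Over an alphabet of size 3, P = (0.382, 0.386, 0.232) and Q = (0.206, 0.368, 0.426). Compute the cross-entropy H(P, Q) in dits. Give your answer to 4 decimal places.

0.5157 dits

H(P,Q) = −Σ p·log₁₀ q.
  −0.382·log₁₀(0.206) = 0.26210
  −0.386·log₁₀(0.368) = 0.16758
  −0.232·log₁₀(0.426) = 0.08598
H(P,Q) = 0.5157 dits.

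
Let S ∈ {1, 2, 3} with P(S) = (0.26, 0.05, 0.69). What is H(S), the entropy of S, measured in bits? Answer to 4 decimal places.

1.0908 bits

H(S) = −Σ p·log₂ p.
  −(0.26)·log₂(0.26) = 0.50529
  −(0.05)·log₂(0.05) = 0.21610
  −(0.69)·log₂(0.69) = 0.36938
Sum: 0.50529 + 0.21610 + 0.36938 = 1.0908 bits.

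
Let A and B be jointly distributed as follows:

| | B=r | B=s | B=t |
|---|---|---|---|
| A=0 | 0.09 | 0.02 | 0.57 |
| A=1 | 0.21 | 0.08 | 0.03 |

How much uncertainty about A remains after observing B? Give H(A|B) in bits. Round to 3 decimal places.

0.508 bits

Marginals: p(A) = (0.6800, 0.3200), p(B) = (0.3000, 0.1000, 0.6000).
H(A|B) = Σ p(B) · H(A|B=·).
  B=r: p=0.3000, H(A|B=r) = 0.8813
  B=s: p=0.1000, H(A|B=s) = 0.7219
  B=t: p=0.6000, H(A|B=t) = 0.2864
Weighted sum = 0.508 bits.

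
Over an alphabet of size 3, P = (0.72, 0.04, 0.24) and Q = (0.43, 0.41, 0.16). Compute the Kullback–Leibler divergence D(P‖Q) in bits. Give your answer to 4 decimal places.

D(P‖Q) = Σ p·log₂(p/q).
  0.72·log₂(0.72/0.43) = 0.53544
  0.04·log₂(0.04/0.41) = -0.13430
  0.24·log₂(0.24/0.16) = 0.14039
D(P‖Q) = 0.5415 bits.

0.5415 bits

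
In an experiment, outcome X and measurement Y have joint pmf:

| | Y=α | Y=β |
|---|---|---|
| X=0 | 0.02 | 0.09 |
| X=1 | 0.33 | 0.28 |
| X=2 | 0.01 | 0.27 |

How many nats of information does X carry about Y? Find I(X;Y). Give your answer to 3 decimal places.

Marginals: p(X) = (0.1100, 0.6100, 0.2800), p(Y) = (0.3600, 0.6400).
I(X;Y) = Σ p(x,y)·ln[p(x,y)/(p(x)p(y))].
  (0,α): 0.02·ln(0.5051) = -0.0137
  (0,β): 0.09·ln(1.2784) = 0.0221
  (1,α): 0.33·ln(1.5027) = 0.1344
  (1,β): 0.28·ln(0.7172) = -0.0931
  (2,α): 0.01·ln(0.0992) = -0.0231
  (2,β): 0.27·ln(1.5067) = 0.1107
Sum = 0.137 nats.

0.137 nats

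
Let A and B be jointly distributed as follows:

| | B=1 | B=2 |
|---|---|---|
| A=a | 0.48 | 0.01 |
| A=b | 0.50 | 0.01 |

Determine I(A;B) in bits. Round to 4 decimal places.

Marginals: p(A) = (0.4900, 0.5100), p(B) = (0.9800, 0.0200).
I(A;B) = H(A) + H(B) − H(A,B).
H(A) = 0.9997, H(B) = 0.1414, H(A,B) = 1.1411.
I(A;B) = 0.9997 + 0.1414 − 1.1411 = 0.0000 bits.

0.0000 bits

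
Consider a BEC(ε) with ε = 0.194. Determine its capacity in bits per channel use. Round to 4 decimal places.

Binary erasure channel: capacity C = 1 − ε.
C = 1 − 0.194 = 0.8060 bits per channel use.

0.8060 bits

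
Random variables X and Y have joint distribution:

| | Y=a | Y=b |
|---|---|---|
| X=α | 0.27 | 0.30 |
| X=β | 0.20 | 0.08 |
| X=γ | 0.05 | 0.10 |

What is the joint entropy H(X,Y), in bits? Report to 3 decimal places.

H(X,Y) = −Σ p(x,y)·log₂ p(x,y) over all 6 cells.
  cell (α,a): −0.27·log₂0.27 = 0.5100
  cell (α,b): −0.30·log₂0.30 = 0.5211
  cell (β,a): −0.20·log₂0.20 = 0.4644
  cell (β,b): −0.08·log₂0.08 = 0.2915
  cell (γ,a): −0.05·log₂0.05 = 0.2161
  cell (γ,b): −0.10·log₂0.10 = 0.3322
Sum = 2.335 bits.

2.335 bits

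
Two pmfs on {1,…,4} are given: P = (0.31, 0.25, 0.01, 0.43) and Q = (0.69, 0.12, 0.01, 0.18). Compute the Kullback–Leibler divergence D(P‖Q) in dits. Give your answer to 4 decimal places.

D(P‖Q) = Σ p·log₁₀(p/q).
  0.31·log₁₀(0.31/0.69) = -0.10772
  0.25·log₁₀(0.25/0.12) = 0.07969
  0.01·log₁₀(0.01/0.01) = 0.00000
  0.43·log₁₀(0.43/0.18) = 0.16262
D(P‖Q) = 0.1346 dits.

0.1346 dits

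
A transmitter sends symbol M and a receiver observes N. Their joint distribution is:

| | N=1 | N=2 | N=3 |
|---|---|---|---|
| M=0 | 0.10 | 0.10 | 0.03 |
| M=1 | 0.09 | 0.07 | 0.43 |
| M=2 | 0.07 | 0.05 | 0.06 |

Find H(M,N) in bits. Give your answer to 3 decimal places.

2.649 bits

H(M,N) = −Σ p(x,y)·log₂ p(x,y) over all 9 cells.
  cell (0,1): −0.10·log₂0.10 = 0.3322
  cell (0,2): −0.10·log₂0.10 = 0.3322
  cell (0,3): −0.03·log₂0.03 = 0.1518
  cell (1,1): −0.09·log₂0.09 = 0.3127
  cell (1,2): −0.07·log₂0.07 = 0.2686
  cell (1,3): −0.43·log₂0.43 = 0.5236
  cell (2,1): −0.07·log₂0.07 = 0.2686
  cell (2,2): −0.05·log₂0.05 = 0.2161
  cell (2,3): −0.06·log₂0.06 = 0.2435
Sum = 2.649 bits.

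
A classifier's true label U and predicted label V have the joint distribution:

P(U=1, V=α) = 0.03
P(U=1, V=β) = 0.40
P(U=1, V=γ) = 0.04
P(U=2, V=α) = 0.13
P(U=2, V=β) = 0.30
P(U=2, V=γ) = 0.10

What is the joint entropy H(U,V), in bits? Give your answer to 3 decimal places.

2.102 bits

H(U,V) = −Σ p(x,y)·log₂ p(x,y) over all 6 cells.
  cell (1,α): −0.03·log₂0.03 = 0.1518
  cell (1,β): −0.40·log₂0.40 = 0.5288
  cell (1,γ): −0.04·log₂0.04 = 0.1858
  cell (2,α): −0.13·log₂0.13 = 0.3826
  cell (2,β): −0.30·log₂0.30 = 0.5211
  cell (2,γ): −0.10·log₂0.10 = 0.3322
Sum = 2.102 bits.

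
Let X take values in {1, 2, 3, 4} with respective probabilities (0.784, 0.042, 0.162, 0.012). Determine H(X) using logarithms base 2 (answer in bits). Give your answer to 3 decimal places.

0.969 bits

H(X) = −Σ p·log₂ p.
  −(0.784)·log₂(0.784) = 0.2752
  −(0.042)·log₂(0.042) = 0.1921
  −(0.162)·log₂(0.162) = 0.4254
  −(0.012)·log₂(0.012) = 0.0766
Sum: 0.2752 + 0.1921 + 0.4254 + 0.0766 = 0.969 bits.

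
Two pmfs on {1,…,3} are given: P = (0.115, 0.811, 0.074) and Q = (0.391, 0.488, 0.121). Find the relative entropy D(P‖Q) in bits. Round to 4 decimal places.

D(P‖Q) = Σ p·log₂(p/q).
  0.115·log₂(0.115/0.391) = -0.20304
  0.811·log₂(0.811/0.488) = 0.59432
  0.074·log₂(0.074/0.121) = -0.05250
D(P‖Q) = 0.3388 bits.

0.3388 bits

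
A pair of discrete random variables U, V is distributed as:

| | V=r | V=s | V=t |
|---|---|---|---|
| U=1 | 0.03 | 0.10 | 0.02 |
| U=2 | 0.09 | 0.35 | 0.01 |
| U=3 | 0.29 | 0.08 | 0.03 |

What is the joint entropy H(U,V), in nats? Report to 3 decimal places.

1.710 nats

H(U,V) = −Σ p(x,y)·ln p(x,y) over all 9 cells.
  cell (1,r): −0.03·ln0.03 = 0.1052
  cell (1,s): −0.10·ln0.10 = 0.2303
  cell (1,t): −0.02·ln0.02 = 0.0782
  cell (2,r): −0.09·ln0.09 = 0.2167
  cell (2,s): −0.35·ln0.35 = 0.3674
  cell (2,t): −0.01·ln0.01 = 0.0461
  cell (3,r): −0.29·ln0.29 = 0.3590
  cell (3,s): −0.08·ln0.08 = 0.2021
  cell (3,t): −0.03·ln0.03 = 0.1052
Sum = 1.710 nats.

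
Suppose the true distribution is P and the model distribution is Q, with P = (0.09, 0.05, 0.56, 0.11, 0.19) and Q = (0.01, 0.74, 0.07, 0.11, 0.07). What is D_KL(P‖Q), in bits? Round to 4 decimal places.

D(P‖Q) = Σ p·log₂(p/q).
  0.09·log₂(0.09/0.01) = 0.28529
  0.05·log₂(0.05/0.74) = -0.19438
  0.56·log₂(0.56/0.07) = 1.68000
  0.11·log₂(0.11/0.11) = 0.00000
  0.19·log₂(0.19/0.07) = 0.27371
D(P‖Q) = 2.0446 bits.

2.0446 bits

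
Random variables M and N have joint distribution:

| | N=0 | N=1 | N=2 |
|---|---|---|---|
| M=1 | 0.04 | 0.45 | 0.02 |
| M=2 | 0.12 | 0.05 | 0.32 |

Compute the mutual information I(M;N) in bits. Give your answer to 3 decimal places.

Marginals: p(M) = (0.5100, 0.4900), p(N) = (0.1600, 0.5000, 0.3400).
I(M;N) = Σ p(x,y)·log₂[p(x,y)/(p(x)p(y))].
  (1,0): 0.04·log₂(0.4902) = -0.0411
  (1,1): 0.45·log₂(1.7647) = 0.3687
  (1,2): 0.02·log₂(0.1153) = -0.0623
  (2,0): 0.12·log₂(1.5306) = 0.0737
  (2,1): 0.05·log₂(0.2041) = -0.1146
  (2,2): 0.32·log₂(1.9208) = 0.3013
Sum = 0.526 bits.

0.526 bits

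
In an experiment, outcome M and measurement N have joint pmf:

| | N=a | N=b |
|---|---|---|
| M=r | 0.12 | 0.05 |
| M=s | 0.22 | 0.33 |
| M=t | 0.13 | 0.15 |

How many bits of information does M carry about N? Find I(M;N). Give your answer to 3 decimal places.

0.036 bits

Marginals: p(M) = (0.1700, 0.5500, 0.2800), p(N) = (0.4700, 0.5300).
I(M;N) = Σ p(x,y)·log₂[p(x,y)/(p(x)p(y))].
  (r,a): 0.12·log₂(1.5019) = 0.0704
  (r,b): 0.05·log₂(0.5549) = -0.0425
  (s,a): 0.22·log₂(0.8511) = -0.0512
  (s,b): 0.33·log₂(1.1321) = 0.0591
  (t,a): 0.13·log₂(0.9878) = -0.0023
  (t,b): 0.15·log₂(1.0108) = 0.0023
Sum = 0.036 bits.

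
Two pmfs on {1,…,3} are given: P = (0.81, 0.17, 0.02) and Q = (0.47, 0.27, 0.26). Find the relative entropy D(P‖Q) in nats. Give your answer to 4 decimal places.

0.3109 nats

D(P‖Q) = Σ p·ln(p/q).
  0.81·ln(0.81/0.47) = 0.44088
  0.17·ln(0.17/0.27) = -0.07865
  0.02·ln(0.02/0.26) = -0.05130
D(P‖Q) = 0.3109 nats.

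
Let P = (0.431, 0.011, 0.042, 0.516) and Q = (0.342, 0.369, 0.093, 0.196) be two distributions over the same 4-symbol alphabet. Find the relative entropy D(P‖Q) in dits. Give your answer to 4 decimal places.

D(P‖Q) = Σ p·log₁₀(p/q).
  0.431·log₁₀(0.431/0.342) = 0.04329
  0.011·log₁₀(0.011/0.369) = -0.01678
  0.042·log₁₀(0.042/0.093) = -0.01450
  0.516·log₁₀(0.516/0.196) = 0.21692
D(P‖Q) = 0.2289 dits.

0.2289 dits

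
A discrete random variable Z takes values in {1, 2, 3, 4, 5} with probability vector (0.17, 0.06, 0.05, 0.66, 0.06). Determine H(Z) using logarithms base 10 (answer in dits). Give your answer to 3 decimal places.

H(Z) = −Σ p·log₁₀ p.
  −(0.17)·log₁₀(0.17) = 0.1308
  −(0.06)·log₁₀(0.06) = 0.0733
  −(0.05)·log₁₀(0.05) = 0.0651
  −(0.66)·log₁₀(0.66) = 0.1191
  −(0.06)·log₁₀(0.06) = 0.0733
Sum: 0.1308 + 0.0733 + 0.0651 + 0.1191 + 0.0733 = 0.462 dits.

0.462 dits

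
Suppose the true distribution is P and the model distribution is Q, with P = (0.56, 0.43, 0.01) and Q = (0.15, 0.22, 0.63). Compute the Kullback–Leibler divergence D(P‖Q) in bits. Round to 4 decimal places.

1.4202 bits

D(P‖Q) = Σ p·log₂(p/q).
  0.56·log₂(0.56/0.15) = 1.06426
  0.43·log₂(0.43/0.22) = 0.41574
  0.01·log₂(0.01/0.63) = -0.05977
D(P‖Q) = 1.4202 bits.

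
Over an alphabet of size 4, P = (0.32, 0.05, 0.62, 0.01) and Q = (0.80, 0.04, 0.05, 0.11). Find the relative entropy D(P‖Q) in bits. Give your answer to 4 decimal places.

D(P‖Q) = Σ p·log₂(p/q).
  0.32·log₂(0.32/0.80) = -0.42302
  0.05·log₂(0.05/0.04) = 0.01610
  0.62·log₂(0.62/0.05) = 2.25201
  0.01·log₂(0.01/0.11) = -0.03459
D(P‖Q) = 1.8105 bits.

1.8105 bits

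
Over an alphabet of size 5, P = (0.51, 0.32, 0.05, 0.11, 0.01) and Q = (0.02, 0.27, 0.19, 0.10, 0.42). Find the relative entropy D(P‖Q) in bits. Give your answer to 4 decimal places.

2.3263 bits

D(P‖Q) = Σ p·log₂(p/q).
  0.51·log₂(0.51/0.02) = 2.38294
  0.32·log₂(0.32/0.27) = 0.07844
  0.05·log₂(0.05/0.19) = -0.09630
  0.11·log₂(0.11/0.10) = 0.01513
  0.01·log₂(0.01/0.42) = -0.05392
D(P‖Q) = 2.3263 bits.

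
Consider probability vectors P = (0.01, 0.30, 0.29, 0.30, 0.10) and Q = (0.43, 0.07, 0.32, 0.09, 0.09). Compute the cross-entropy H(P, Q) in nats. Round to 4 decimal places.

H(P,Q) = −Σ p·ln q.
  −0.01·ln(0.43) = 0.00844
  −0.30·ln(0.07) = 0.79778
  −0.29·ln(0.32) = 0.33044
  −0.30·ln(0.09) = 0.72238
  −0.10·ln(0.09) = 0.24079
H(P,Q) = 2.0998 nats.

2.0998 nats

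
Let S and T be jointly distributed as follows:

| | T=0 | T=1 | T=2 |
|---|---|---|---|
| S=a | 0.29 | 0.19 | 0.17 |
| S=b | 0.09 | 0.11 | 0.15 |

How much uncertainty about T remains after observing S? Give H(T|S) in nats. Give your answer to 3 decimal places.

Marginals: p(S) = (0.6500, 0.3500), p(T) = (0.3800, 0.3000, 0.3200).
H(T|S) = Σ p(S) · H(T|S=·).
  S=a: p=0.6500, H(T|S=a) = 1.0704
  S=b: p=0.3500, H(T|S=b) = 1.0761
Weighted sum = 1.072 nats.

1.072 nats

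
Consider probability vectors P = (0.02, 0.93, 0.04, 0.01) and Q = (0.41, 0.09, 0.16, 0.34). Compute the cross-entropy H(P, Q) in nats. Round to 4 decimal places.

H(P,Q) = −Σ p·ln q.
  −0.02·ln(0.41) = 0.01783
  −0.93·ln(0.09) = 2.23939
  −0.04·ln(0.16) = 0.07330
  −0.01·ln(0.34) = 0.01079
H(P,Q) = 2.3413 nats.

2.3413 nats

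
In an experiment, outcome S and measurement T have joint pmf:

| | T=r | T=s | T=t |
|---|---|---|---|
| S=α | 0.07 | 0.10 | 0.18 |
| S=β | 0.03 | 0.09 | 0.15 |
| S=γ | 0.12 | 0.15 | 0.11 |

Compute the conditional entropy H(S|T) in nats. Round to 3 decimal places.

Chain rule: H(S|T) = H(S,T) − H(T).
Marginals: p(S) = (0.3500, 0.2700, 0.3800), p(T) = (0.2200, 0.3400, 0.4400).
H(S,T) = 2.1134 nats; H(T) = 1.0611 nats.
H(S|T) = 2.1134 − 1.0611 = 1.052 nats.

1.052 nats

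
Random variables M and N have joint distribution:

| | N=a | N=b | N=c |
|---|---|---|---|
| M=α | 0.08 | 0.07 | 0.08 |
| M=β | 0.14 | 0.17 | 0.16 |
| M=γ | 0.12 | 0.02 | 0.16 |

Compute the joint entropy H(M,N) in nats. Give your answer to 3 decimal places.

H(M,N) = −Σ p(x,y)·ln p(x,y) over all 9 cells.
  cell (α,a): −0.08·ln0.08 = 0.2021
  cell (α,b): −0.07·ln0.07 = 0.1861
  cell (α,c): −0.08·ln0.08 = 0.2021
  cell (β,a): −0.14·ln0.14 = 0.2753
  cell (β,b): −0.17·ln0.17 = 0.3012
  cell (β,c): −0.16·ln0.16 = 0.2932
  cell (γ,a): −0.12·ln0.12 = 0.2544
  cell (γ,b): −0.02·ln0.02 = 0.0782
  cell (γ,c): −0.16·ln0.16 = 0.2932
Sum = 2.086 nats.

2.086 nats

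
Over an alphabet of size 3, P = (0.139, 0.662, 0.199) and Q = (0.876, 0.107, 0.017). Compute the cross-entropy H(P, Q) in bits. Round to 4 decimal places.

3.3308 bits

H(P,Q) = −Σ p·log₂ q.
  −0.139·log₂(0.876) = 0.02655
  −0.662·log₂(0.107) = 2.13450
  −0.199·log₂(0.017) = 1.16979
H(P,Q) = 3.3308 bits.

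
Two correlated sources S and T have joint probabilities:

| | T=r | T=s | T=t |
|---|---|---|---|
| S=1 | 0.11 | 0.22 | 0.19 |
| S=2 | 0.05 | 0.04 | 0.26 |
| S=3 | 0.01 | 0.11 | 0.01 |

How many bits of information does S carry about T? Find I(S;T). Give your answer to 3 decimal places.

Marginals: p(S) = (0.5200, 0.3500, 0.1300), p(T) = (0.1700, 0.3700, 0.4600).
I(S;T) = Σ p(x,y)·log₂[p(x,y)/(p(x)p(y))].
  (1,r): 0.11·log₂(1.2443) = 0.0347
  (1,s): 0.22·log₂(1.1435) = 0.0425
  (1,t): 0.19·log₂(0.7943) = -0.0631
  (2,r): 0.05·log₂(0.8403) = -0.0125
  (2,s): 0.04·log₂(0.3089) = -0.0678
  (2,t): 0.26·log₂(1.6149) = 0.1798
  (3,r): 0.01·log₂(0.4525) = -0.0114
  (3,s): 0.11·log₂(2.2869) = 0.1313
  (3,t): 0.01·log₂(0.1672) = -0.0258
Sum = 0.208 bits.

0.208 bits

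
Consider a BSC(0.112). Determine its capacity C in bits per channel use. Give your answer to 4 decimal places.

0.4941 bits

Binary symmetric channel: C = 1 − h₂(ε) where h₂ is the binary entropy function.
h₂(0.112) = −0.112·log₂0.112 − 0.888·log₂0.888 = 0.5059.
C = 1 − 0.5059 = 0.4941 bits per channel use.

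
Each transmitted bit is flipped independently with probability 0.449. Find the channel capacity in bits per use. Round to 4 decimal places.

0.0075 bits

Binary symmetric channel: C = 1 − h₂(ε) where h₂ is the binary entropy function.
h₂(0.449) = −0.449·log₂0.449 − 0.551·log₂0.551 = 0.9925.
C = 1 − 0.9925 = 0.0075 bits per channel use.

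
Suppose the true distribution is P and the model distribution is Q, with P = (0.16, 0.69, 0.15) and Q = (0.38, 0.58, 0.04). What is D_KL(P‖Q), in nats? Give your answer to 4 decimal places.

D(P‖Q) = Σ p·ln(p/q).
  0.16·ln(0.16/0.38) = -0.13840
  0.69·ln(0.69/0.58) = 0.11983
  0.15·ln(0.15/0.04) = 0.19826
D(P‖Q) = 0.1797 nats.

0.1797 nats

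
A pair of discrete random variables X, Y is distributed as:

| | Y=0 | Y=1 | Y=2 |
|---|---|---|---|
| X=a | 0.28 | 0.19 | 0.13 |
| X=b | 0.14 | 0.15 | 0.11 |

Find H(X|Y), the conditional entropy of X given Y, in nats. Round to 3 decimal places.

0.666 nats

Marginals: p(X) = (0.6000, 0.4000), p(Y) = (0.4200, 0.3400, 0.2400).
H(X|Y) = Σ p(Y) · H(X|Y=·).
  Y=0: p=0.4200, H(X|Y=0) = 0.6365
  Y=1: p=0.3400, H(X|Y=1) = 0.6862
  Y=2: p=0.2400, H(X|Y=2) = 0.6897
Weighted sum = 0.666 nats.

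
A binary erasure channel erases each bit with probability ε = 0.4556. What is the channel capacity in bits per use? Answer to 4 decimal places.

0.5444 bits

Binary erasure channel: capacity C = 1 − ε.
C = 1 − 0.4556 = 0.5444 bits per channel use.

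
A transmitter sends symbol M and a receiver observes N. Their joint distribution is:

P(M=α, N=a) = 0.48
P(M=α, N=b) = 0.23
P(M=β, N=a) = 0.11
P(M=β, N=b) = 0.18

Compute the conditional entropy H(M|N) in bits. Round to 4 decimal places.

0.8150 bits

Marginals: p(M) = (0.7100, 0.2900), p(N) = (0.5900, 0.4100).
H(M|N) = Σ p(N) · H(M|N=·).
  N=a: p=0.5900, H(M|N=a) = 0.6940
  N=b: p=0.4100, H(M|N=b) = 0.9892
Weighted sum = 0.8150 bits.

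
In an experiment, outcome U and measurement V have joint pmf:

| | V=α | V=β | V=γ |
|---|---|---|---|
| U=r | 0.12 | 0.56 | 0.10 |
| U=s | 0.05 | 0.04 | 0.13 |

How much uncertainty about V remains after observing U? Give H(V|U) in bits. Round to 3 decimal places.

Chain rule: H(V|U) = H(U,V) − H(U).
Marginals: p(U) = (0.7800, 0.2200), p(V) = (0.1700, 0.6000, 0.2300).
H(U,V) = 1.9522 bits; H(U) = 0.7602 bits.
H(V|U) = 1.9522 − 0.7602 = 1.192 bits.

1.192 bits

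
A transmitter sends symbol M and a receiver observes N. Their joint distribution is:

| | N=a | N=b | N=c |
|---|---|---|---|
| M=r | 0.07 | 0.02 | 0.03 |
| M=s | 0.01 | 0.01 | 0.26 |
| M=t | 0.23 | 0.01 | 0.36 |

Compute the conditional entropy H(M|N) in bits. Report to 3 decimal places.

1.143 bits

Chain rule: H(M|N) = H(M,N) − H(N).
Marginals: p(M) = (0.1200, 0.2800, 0.6000), p(N) = (0.3100, 0.0400, 0.6500).
H(M,N) = 2.2561 bits; H(N) = 1.1135 bits.
H(M|N) = 2.2561 − 1.1135 = 1.143 bits.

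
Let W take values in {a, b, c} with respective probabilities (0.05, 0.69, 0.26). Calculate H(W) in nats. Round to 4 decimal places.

0.7561 nats

H(W) = −Σ p·ln p.
  −(0.05)·ln(0.05) = 0.14979
  −(0.69)·ln(0.69) = 0.25603
  −(0.26)·ln(0.26) = 0.35024
Sum: 0.14979 + 0.25603 + 0.35024 = 0.7561 nats.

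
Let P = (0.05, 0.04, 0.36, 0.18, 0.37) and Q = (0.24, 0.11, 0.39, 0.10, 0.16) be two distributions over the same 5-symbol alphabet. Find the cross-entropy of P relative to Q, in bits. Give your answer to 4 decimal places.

H(P,Q) = −Σ p·log₂ q.
  −0.05·log₂(0.24) = 0.10294
  −0.04·log₂(0.11) = 0.12738
  −0.36·log₂(0.39) = 0.48904
  −0.18·log₂(0.10) = 0.59795
  −0.37·log₂(0.16) = 0.97823
H(P,Q) = 2.2955 bits.

2.2955 bits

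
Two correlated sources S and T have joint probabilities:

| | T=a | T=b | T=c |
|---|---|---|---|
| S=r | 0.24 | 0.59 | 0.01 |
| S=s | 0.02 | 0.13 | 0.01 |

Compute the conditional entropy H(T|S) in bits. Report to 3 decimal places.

0.937 bits

Chain rule: H(T|S) = H(S,T) − H(S).
Marginals: p(S) = (0.8400, 0.1600), p(T) = (0.2600, 0.7200, 0.0200).
H(S,T) = 1.5716 bits; H(S) = 0.6343 bits.
H(T|S) = 1.5716 − 0.6343 = 0.937 bits.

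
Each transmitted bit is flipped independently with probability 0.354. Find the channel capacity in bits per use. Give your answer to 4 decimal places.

0.0624 bits

Binary symmetric channel: C = 1 − h₂(ε) where h₂ is the binary entropy function.
h₂(0.354) = −0.354·log₂0.354 − 0.646·log₂0.646 = 0.9376.
C = 1 − 0.9376 = 0.0624 bits per channel use.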